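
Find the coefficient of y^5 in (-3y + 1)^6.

The general term is C(6,j)·(-3y)^j·(1)^(6-j); the y^5 term has j = 5.
C(6,5) = 6.
Coefficient = C(6,5) · (-3)^5 = 6 · (-243) = -1458.

-1458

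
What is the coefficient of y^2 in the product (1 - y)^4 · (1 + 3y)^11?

369

Coefficient of y^2 = Σ_{j} C(4,j)·(-1)^j·C(11,2-j)·3^(2-j) for j from 0 to 2.
= 495 + (-132) + 6 = 369.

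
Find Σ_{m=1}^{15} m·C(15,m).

245760

Differentiating (1+x)^15 and setting x=1: Σ m·C(15,m) = 15·2^14 = 245760.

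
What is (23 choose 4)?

C(23,4) = (23·22·21·20) / 4! = 212520 / 24 = 8855.

8855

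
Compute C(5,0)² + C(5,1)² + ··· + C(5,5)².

252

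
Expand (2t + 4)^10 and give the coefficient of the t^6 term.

3440640

The general term is C(10,j)·(2t)^j·(4)^(10-j); the t^6 term has j = 6.
C(10,6) = 210.
Coefficient = C(10,6) · 2^6 · 4^4 = 210 · 64 · 256 = 3440640.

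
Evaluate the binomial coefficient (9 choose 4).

126

C(9,4) = (9·8·7·6) / 4! = 3024 / 24 = 126.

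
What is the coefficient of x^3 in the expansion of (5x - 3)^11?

The general term is C(11,j)·(5x)^j·(-3)^(11-j); the x^3 term has j = 3.
C(11,3) = 165.
Coefficient = C(11,3) · 5^3 · (-3)^8 = 165 · 125 · 6561 = 135320625.

135320625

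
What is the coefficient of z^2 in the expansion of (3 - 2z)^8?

81648

The general term is C(8,j)·(3)^j·(-2z)^(8-j); the z^2 term has j = 6.
C(8,6) = 28.
Coefficient = C(8,6) · 3^6 · (-2)^2 = 28 · 729 · 4 = 81648.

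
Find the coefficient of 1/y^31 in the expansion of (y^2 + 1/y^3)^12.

12

General term: C(12,j)·(y^2)^j·(1/y^3)^(12-j), with y-exponent 2j − 3(12−j) = 5j − 36.
Set 5j − 36 = -31: j = 1.
C(12,1) = 12; 1^1 = 1; 1^11 = 1.
Coefficient = 12 · 1 · 1 = 12.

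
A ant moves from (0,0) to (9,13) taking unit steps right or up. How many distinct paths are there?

497420

Each path is a sequence of 22 steps with 9 rights: C(22,9) = 497420.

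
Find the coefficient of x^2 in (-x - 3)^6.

The general term is C(6,j)·(-x)^j·(-3)^(6-j); the x^2 term has j = 2.
C(6,2) = 15.
Coefficient = C(6,2) · (-3)^4 = 15 · 81 = 1215.

1215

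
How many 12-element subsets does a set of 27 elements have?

17383860

C(27,12) = (27·26·25·24·23·22·21·20·19·18·17·16) / 12! = 8326896754176000 / 479001600 = 17383860.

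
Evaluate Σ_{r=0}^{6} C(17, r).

21778

1 + 17 + 136 + 680 + 2380 + 6188 + 12376 = 21778.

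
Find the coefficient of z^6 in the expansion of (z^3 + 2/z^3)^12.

25344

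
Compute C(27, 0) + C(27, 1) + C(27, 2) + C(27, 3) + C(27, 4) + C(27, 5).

1 + 27 + 351 + 2925 + 17550 + 80730 = 101584.

101584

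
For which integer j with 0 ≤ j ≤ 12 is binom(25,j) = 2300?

3

C(25,j) increases on 0 ≤ j ≤ 12. C(25,2) = 300 and C(25,3) = 2300, so j = 3.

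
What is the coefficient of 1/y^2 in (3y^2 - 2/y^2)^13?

-160123392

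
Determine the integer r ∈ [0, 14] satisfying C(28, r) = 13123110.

10

C(28,r) increases on 0 ≤ r ≤ 14. C(28,9) = 6906900 and C(28,10) = 13123110, so r = 10.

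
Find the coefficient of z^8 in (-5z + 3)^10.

158203125

The general term is C(10,j)·(-5z)^j·(3)^(10-j); the z^8 term has j = 8.
C(10,8) = 45.
Coefficient = C(10,8) · (-5)^8 · 3^2 = 45 · 390625 · 9 = 158203125.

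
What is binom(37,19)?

17672631900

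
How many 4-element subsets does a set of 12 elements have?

C(12,4) = (12·11·10·9) / 4! = 11880 / 24 = 495.

495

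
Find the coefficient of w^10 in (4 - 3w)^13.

The general term is C(13,j)·(4)^j·(-3w)^(13-j); the w^10 term has j = 3.
C(13,3) = 286.
Coefficient = C(13,3) · 4^3 · (-3)^10 = 286 · 64 · 59049 = 1080832896.

1080832896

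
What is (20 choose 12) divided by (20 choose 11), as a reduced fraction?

3/4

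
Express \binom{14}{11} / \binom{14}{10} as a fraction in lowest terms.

C(n,k+1)/C(n,k) = (n−k)/(k+1) = (14−10)/(10+1) = 4/11.

4/11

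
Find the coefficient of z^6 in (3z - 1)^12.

The general term is C(12,j)·(3z)^j·(-1)^(12-j); the z^6 term has j = 6.
C(12,6) = 924.
Coefficient = C(12,6) · 3^6 = 924 · 729 = 673596.

673596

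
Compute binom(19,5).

C(19,5) = (19·18·17·16·15) / 5! = 1395360 / 120 = 11628.

11628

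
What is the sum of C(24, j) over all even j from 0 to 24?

Even-j terms of row 24 sum to 2^23 = 8388608.

8388608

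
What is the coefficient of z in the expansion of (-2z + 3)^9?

-118098

The general term is C(9,j)·(-2z)^j·(3)^(9-j); the z^1 term has j = 1.
C(9,1) = 9.
Coefficient = C(9,1) · (-2)^1 · 3^8 = 9 · (-2) · 6561 = -118098.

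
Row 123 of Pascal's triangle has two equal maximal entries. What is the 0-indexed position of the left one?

61

For odd n = 123, C(123,r) peaks at r = (n−1)/2 and (n+1)/2; the lower is 61.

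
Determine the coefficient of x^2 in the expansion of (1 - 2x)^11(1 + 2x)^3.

Coefficient of x^2 = Σ_{j} C(11,j)·(-2)^j·C(3,2-j)·2^(2-j) for j from 0 to 2.
= 12 + (-132) + 220 = 100.

100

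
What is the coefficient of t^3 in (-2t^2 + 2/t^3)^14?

-32800768

General term: C(14,j)·(-2t^2)^j·(2/t^3)^(14-j), with t-exponent 2j − 3(14−j) = 5j − 42.
Set 5j − 42 = 3: j = 9.
C(14,9) = 2002; (-2)^9 = -512; 2^5 = 32.
Coefficient = 2002 · (-512) · 32 = -32800768.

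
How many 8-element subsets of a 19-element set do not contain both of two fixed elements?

63206

All 8-subsets: C(19,8) = 75582. Those containing both fixed elements: C(17,6) = 12376.
75582 − 12376 = 63206.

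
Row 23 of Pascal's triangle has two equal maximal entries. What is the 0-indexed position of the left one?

For odd n = 23, C(23,j) peaks at j = (n−1)/2 and (n+1)/2; the lower is 11.

11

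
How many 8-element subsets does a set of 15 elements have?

C(15,8) = C(15,7) by symmetry.
C(15,7) = (15·14·13·12·11·10·9) / 7! = 32432400 / 5040 = 6435.

6435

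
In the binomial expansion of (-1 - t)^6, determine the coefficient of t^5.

The general term is C(6,j)·(-1)^j·(-t)^(6-j); the t^5 term has j = 1.
C(6,1) = 6.
Coefficient = C(6,1) · (-1)^1 · (-1)^5 = 6 · (-1) · (-1) = 6.

6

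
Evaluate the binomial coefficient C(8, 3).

56

C(8,3) = (8·7·6) / 3! = 336 / 6 = 56.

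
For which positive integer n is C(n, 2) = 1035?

n(n−1)/2 = 1035 ⇒ n(n−1) = 2070. Since 46·45 = 2070, n = 46.

46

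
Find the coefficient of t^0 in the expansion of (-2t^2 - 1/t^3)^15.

General term: C(15,j)·(-2t^2)^j·(-1/t^3)^(15-j), with t-exponent 2j − 3(15−j) = 5j − 45.
Set 5j − 45 = 0: j = 9.
C(15,9) = 5005; (-2)^9 = -512; (-1)^6 = 1.
Coefficient = 5005 · (-512) · 1 = -2562560.

-2562560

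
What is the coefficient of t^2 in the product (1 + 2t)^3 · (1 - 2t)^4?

Coefficient of t^2 = Σ_{j} C(3,j)·2^j·C(4,2-j)·(-2)^(2-j) for j from 0 to 2.
= 24 + (-48) + 12 = -12.

-12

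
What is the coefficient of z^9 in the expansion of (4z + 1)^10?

The general term is C(10,j)·(4z)^j·(1)^(10-j); the z^9 term has j = 9.
C(10,9) = 10.
Coefficient = C(10,9) · 4^9 = 10 · 262144 = 2621440.

2621440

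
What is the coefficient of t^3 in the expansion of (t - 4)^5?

160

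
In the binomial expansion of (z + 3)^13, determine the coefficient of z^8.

The general term is C(13,j)·(z)^j·(3)^(13-j); the z^8 term has j = 8.
C(13,8) = 1287.
Coefficient = C(13,8) · 3^5 = 1287 · 243 = 312741.

312741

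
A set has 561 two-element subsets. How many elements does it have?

34

n(n−1)/2 = 561 ⇒ n(n−1) = 1122. Since 34·33 = 1122, n = 34.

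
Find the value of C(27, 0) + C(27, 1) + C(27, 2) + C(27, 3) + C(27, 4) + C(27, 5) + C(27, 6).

1 + 27 + 351 + 2925 + 17550 + 80730 + 296010 = 397594.

397594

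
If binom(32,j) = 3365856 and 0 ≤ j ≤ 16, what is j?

C(32,j) increases on 0 ≤ j ≤ 16. C(32,6) = 906192 and C(32,7) = 3365856, so j = 7.

7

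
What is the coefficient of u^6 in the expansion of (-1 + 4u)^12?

The general term is C(12,j)·(-1)^j·(4u)^(12-j); the u^6 term has j = 6.
C(12,6) = 924.
Coefficient = C(12,6) · 4^6 = 924 · 4096 = 3784704.

3784704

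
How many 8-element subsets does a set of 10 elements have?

45

C(10,8) = C(10,2) by symmetry.
C(10,2) = (10·9) / 2! = 90 / 2 = 45.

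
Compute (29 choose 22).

1560780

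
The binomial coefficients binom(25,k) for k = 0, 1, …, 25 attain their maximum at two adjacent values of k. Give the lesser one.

12

For odd n = 25, C(25,k) peaks at k = (n−1)/2 and (n+1)/2; the lesser is 12.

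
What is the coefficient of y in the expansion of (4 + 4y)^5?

5120

The general term is C(5,j)·(4)^j·(4y)^(5-j); the y^1 term has j = 4.
C(5,4) = 5.
Coefficient = C(5,4) · 4^4 · 4^1 = 5 · 256 · 4 = 5120.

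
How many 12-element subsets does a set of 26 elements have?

9657700

C(26,12) = (26·25·24·23·22·21·20·19·18·17·16·15) / 12! = 4626053752320000 / 479001600 = 9657700.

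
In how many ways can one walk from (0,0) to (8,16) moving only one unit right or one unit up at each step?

735471

Each path is a sequence of 24 steps with 8 rights: C(24,8) = 735471.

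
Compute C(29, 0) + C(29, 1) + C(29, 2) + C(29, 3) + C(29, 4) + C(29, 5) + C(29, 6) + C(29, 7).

1 + 29 + 406 + 3654 + 23751 + 118755 + 475020 + 1560780 = 2182396.

2182396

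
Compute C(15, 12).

455

C(15,12) = C(15,3) by symmetry.
C(15,3) = (15·14·13) / 3! = 2730 / 6 = 455.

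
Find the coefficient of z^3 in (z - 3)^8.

-13608

The general term is C(8,j)·(z)^j·(-3)^(8-j); the z^3 term has j = 3.
C(8,3) = 56.
Coefficient = C(8,3) · (-3)^5 = 56 · (-243) = -13608.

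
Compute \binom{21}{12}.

293930

C(21,12) = C(21,9) by symmetry.
C(21,9) = (21·20·19·18·17·16·15·14·13) / 9! = 106661318400 / 362880 = 293930.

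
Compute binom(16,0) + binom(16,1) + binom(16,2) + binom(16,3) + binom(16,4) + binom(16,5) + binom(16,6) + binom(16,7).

26333

1 + 16 + 120 + 560 + 1820 + 4368 + 8008 + 11440 = 26333.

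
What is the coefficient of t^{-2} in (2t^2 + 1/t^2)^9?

2016

General term: C(9,j)·(2t^2)^j·(1/t^2)^(9-j), with t-exponent 2j − 2(9−j) = 4j − 18.
Set 4j − 18 = -2: j = 4.
C(9,4) = 126; 2^4 = 16; 1^5 = 1.
Coefficient = 126 · 16 · 1 = 2016.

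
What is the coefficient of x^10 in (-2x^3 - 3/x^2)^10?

General term: C(10,j)·(-2x^3)^j·(-3/x^2)^(10-j), with x-exponent 3j − 2(10−j) = 5j − 20.
Set 5j − 20 = 10: j = 6.
C(10,6) = 210; (-2)^6 = 64; (-3)^4 = 81.
Coefficient = 210 · 64 · 81 = 1088640.

1088640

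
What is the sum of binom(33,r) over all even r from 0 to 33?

Half of (1+1)^33 + (1−1)^33 gives the even-index sum: 2^32 = 4294967296.

4294967296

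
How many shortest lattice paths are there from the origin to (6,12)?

Each path is a sequence of 18 steps with 6 rights: C(18,6) = 18564.

18564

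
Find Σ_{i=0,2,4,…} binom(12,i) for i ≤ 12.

Half of (1+1)^12 + (1−1)^12 gives the even-index sum: 2^11 = 2048.

2048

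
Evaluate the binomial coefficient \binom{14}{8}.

3003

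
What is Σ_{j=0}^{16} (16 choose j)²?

By Vandermonde's identity, Σ C(16,j)² = C(32,16) = 601080390.

601080390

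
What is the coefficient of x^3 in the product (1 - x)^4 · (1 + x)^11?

7

Coefficient of x^3 = Σ_{j} C(4,j)·(-1)^j·C(11,3-j)·1^(3-j) for j from 0 to 3.
= 165 + (-220) + 66 + (-4) = 7.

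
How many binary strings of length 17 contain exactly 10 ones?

Choose the 10 positions: C(17,10) = 19448.

19448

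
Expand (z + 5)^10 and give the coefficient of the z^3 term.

9375000

The general term is C(10,j)·(z)^j·(5)^(10-j); the z^3 term has j = 3.
C(10,3) = 120.
Coefficient = C(10,3) · 5^7 = 120 · 78125 = 9375000.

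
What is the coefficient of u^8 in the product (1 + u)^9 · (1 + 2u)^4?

8361

Coefficient of u^8 = Σ_{j} C(9,j)·1^j·C(4,8-j)·2^(8-j) for j from 4 to 8.
= 2016 + 4032 + 2016 + 288 + 9 = 8361.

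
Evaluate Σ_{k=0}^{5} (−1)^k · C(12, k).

-462

The partial alternating sum Σ_{k=0}^{5} (−1)^k C(12,k) = (−1)^5 C(11,5) = -462.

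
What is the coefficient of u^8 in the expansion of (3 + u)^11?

The general term is C(11,j)·(3)^j·(u)^(11-j); the u^8 term has j = 3.
C(11,3) = 165.
Coefficient = C(11,3) · 3^3 = 165 · 27 = 4455.

4455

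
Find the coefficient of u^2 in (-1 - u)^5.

The general term is C(5,j)·(-1)^j·(-u)^(5-j); the u^2 term has j = 3.
C(5,3) = 10.
Coefficient = C(5,3) · (-1)^3 = 10 · (-1) = -10.

-10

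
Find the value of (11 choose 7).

330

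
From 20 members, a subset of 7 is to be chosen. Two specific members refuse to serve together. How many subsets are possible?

All 7-subsets: C(20,7) = 77520. Those containing both fixed elements: C(18,5) = 8568.
77520 − 8568 = 68952.

68952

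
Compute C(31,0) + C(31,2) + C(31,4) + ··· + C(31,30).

Even-i terms of row 31 sum to 2^30 = 1073741824.

1073741824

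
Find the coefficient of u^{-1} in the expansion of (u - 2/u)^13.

General term: C(13,j)·(u)^j·(-2/u)^(13-j), with u-exponent 1j − 1(13−j) = 2j − 13.
Set 2j − 13 = -1: j = 6.
C(13,6) = 1716; 1^6 = 1; (-2)^7 = -128.
Coefficient = 1716 · 1 · (-128) = -219648.

-219648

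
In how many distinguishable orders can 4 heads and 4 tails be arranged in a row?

70

Choose positions for the heads: C(8,4) = 70.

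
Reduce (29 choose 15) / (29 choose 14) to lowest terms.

C(n,k+1)/C(n,k) = (n−k)/(k+1) = (29−14)/(14+1) = 15/15 = 1.

1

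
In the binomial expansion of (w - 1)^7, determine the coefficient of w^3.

35

The general term is C(7,j)·(w)^j·(-1)^(7-j); the w^3 term has j = 3.
C(7,3) = 35.
Coefficient = C(7,3) = 35.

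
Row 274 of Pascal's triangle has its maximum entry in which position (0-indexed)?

C(274,i) is maximized at i = 274/2 = 137.

137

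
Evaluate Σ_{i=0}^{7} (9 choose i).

502

1 + 9 + 36 + 84 + 126 + 126 + 84 + 36 = 502.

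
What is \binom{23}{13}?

1144066

C(23,13) = C(23,10) by symmetry.
C(23,10) = (23·22·21·20·19·18·17·16·15·14) / 10! = 4151586700800 / 3628800 = 1144066.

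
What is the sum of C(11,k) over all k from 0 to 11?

2048

Setting x = 1 in (1+x)^11 gives Σ C(11,k) = 2^11 = 2048.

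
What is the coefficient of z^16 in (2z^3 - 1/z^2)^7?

-448

General term: C(7,j)·(2z^3)^j·(-1/z^2)^(7-j), with z-exponent 3j − 2(7−j) = 5j − 14.
Set 5j − 14 = 16: j = 6.
C(7,6) = 7; 2^6 = 64; (-1)^1 = -1.
Coefficient = 7 · 64 · (-1) = -448.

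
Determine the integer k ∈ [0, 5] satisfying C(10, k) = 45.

2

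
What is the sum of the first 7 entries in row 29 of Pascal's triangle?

621616

1 + 29 + 406 + 3654 + 23751 + 118755 + 475020 = 621616.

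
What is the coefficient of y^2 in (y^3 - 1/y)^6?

General term: C(6,j)·(y^3)^j·(-1/y)^(6-j), with y-exponent 3j − 1(6−j) = 4j − 6.
Set 4j − 6 = 2: j = 2.
C(6,2) = 15; 1^2 = 1; (-1)^4 = 1.
Coefficient = 15 · 1 · 1 = 15.

15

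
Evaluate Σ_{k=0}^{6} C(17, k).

21778

1 + 17 + 136 + 680 + 2380 + 6188 + 12376 = 21778.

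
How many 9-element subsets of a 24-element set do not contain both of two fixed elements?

All 9-subsets: C(24,9) = 1307504. Those containing both fixed elements: C(22,7) = 170544.
1307504 − 170544 = 1136960.

1136960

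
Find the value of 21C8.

203490

C(21,8) = (21·20·19·18·17·16·15·14) / 8! = 8204716800 / 40320 = 203490.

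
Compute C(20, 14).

C(20,14) = C(20,6) by symmetry.
C(20,6) = (20·19·18·17·16·15) / 6! = 27907200 / 720 = 38760.

38760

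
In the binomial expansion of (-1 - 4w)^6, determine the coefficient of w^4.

3840

The general term is C(6,j)·(-1)^j·(-4w)^(6-j); the w^4 term has j = 2.
C(6,2) = 15.
Coefficient = C(6,2) · (-4)^4 = 15 · 256 = 3840.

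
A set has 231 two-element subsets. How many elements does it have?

n(n−1)/2 = 231 ⇒ n(n−1) = 462. Since 22·21 = 462, n = 22.

22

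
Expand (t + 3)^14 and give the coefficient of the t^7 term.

The general term is C(14,j)·(t)^j·(3)^(14-j); the t^7 term has j = 7.
C(14,7) = 3432.
Coefficient = C(14,7) · 3^7 = 3432 · 2187 = 7505784.

7505784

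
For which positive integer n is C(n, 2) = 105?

15

n(n−1)/2 = 105 ⇒ n(n−1) = 210. Since 15·14 = 210, n = 15.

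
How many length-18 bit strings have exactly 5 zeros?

Choose the 5 positions: C(18,5) = 8568.

8568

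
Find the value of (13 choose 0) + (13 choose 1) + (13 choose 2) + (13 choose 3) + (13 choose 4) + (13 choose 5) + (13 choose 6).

1 + 13 + 78 + 286 + 715 + 1287 + 1716 = 4096.

4096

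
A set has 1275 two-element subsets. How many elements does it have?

51

n(n−1)/2 = 1275 ⇒ n(n−1) = 2550. Since 51·50 = 2550, n = 51.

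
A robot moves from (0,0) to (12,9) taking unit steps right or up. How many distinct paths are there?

293930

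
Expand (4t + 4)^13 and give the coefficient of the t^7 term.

The general term is C(13,j)·(4t)^j·(4)^(13-j); the t^7 term has j = 7.
C(13,7) = 1716.
Coefficient = C(13,7) · 4^7 · 4^6 = 1716 · 16384 · 4096 = 115158810624.

115158810624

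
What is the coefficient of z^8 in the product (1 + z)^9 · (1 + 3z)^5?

113571

Coefficient of z^8 = Σ_{j} C(9,j)·1^j·C(5,8-j)·3^(8-j) for j from 3 to 8.
= 20412 + 51030 + 34020 + 7560 + 540 + 9 = 113571.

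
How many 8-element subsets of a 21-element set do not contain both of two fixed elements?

176358

All 8-subsets: C(21,8) = 203490. Those containing both fixed elements: C(19,6) = 27132.
203490 − 27132 = 176358.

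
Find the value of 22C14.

319770

C(22,14) = C(22,8) by symmetry.
C(22,8) = (22·21·20·19·18·17·16·15) / 8! = 12893126400 / 40320 = 319770.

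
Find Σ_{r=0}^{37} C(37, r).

137438953472

Setting x = 1 in (1+x)^37 gives Σ C(37,r) = 2^37 = 137438953472.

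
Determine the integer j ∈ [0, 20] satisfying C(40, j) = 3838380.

C(40,j) increases on 0 ≤ j ≤ 20. C(40,5) = 658008 and C(40,6) = 3838380, so j = 6.

6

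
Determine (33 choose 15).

C(33,15) = (33·32·31·30·29·28·27·26·25·24·23·22·21·20·19) / 15! = 1356265350621941760000 / 1307674368000 = 1037158320.

1037158320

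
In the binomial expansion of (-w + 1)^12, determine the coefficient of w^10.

The general term is C(12,j)·(-w)^j·(1)^(12-j); the w^10 term has j = 10.
C(12,10) = 66.
Coefficient = C(12,10) = 66.

66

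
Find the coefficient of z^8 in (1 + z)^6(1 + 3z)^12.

28231038

Coefficient of z^8 = Σ_{j} C(6,j)·1^j·C(12,8-j)·3^(8-j) for j from 0 to 6.
= 3247695 + 10392624 + 10103940 + 3849120 + 601425 + 35640 + 594 = 28231038.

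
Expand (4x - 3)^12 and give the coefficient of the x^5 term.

-1773674496

The general term is C(12,j)·(4x)^j·(-3)^(12-j); the x^5 term has j = 5.
C(12,5) = 792.
Coefficient = C(12,5) · 4^5 · (-3)^7 = 792 · 1024 · (-2187) = -1773674496.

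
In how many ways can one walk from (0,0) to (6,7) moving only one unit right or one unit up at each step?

1716

Each path is a sequence of 13 steps with 6 rights: C(13,6) = 1716.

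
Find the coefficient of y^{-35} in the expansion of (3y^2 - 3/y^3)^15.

General term: C(15,j)·(3y^2)^j·(-3/y^3)^(15-j), with y-exponent 2j − 3(15−j) = 5j − 45.
Set 5j − 45 = -35: j = 2.
C(15,2) = 105; 3^2 = 9; (-3)^13 = -1594323.
Coefficient = 105 · 9 · (-1594323) = -1506635235.

-1506635235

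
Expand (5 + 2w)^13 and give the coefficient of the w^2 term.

The general term is C(13,j)·(5)^j·(2w)^(13-j); the w^2 term has j = 11.
C(13,11) = 78.
Coefficient = C(13,11) · 5^11 · 2^2 = 78 · 48828125 · 4 = 15234375000.

15234375000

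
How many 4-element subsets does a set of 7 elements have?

35

C(7,4) = C(7,3) by symmetry.
C(7,3) = (7·6·5) / 3! = 210 / 6 = 35.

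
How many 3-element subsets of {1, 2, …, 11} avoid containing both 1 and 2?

All 3-subsets: C(11,3) = 165. Those containing both fixed elements: C(9,1) = 9.
165 − 9 = 156.

156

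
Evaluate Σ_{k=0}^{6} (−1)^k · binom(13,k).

The partial alternating sum Σ_{k=0}^{6} (−1)^k C(13,k) = (−1)^6 C(12,6) = 924.

924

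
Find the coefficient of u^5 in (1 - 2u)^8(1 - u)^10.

Coefficient of u^5 = Σ_{j} C(8,j)·(-2)^j·C(10,5-j)·(-1)^(5-j) for j from 0 to 5.
= (-252) + (-3360) + (-13440) + (-20160) + (-11200) + (-1792) = -50204.

-50204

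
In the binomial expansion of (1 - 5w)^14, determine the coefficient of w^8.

1173046875

The general term is C(14,j)·(1)^j·(-5w)^(14-j); the w^8 term has j = 6.
C(14,6) = 3003.
Coefficient = C(14,6) · (-5)^8 = 3003 · 390625 = 1173046875.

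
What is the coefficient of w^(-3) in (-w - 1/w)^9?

-84

General term: C(9,j)·(-w)^j·(-1/w)^(9-j), with w-exponent 1j − 1(9−j) = 2j − 9.
Set 2j − 9 = -3: j = 3.
C(9,3) = 84; (-1)^3 = -1; (-1)^6 = 1.
Coefficient = 84 · (-1) · 1 = -84.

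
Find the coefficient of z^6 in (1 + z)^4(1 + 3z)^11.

964557

Coefficient of z^6 = Σ_{j} C(4,j)·1^j·C(11,6-j)·3^(6-j) for j from 0 to 4.
= 336798 + 449064 + 160380 + 17820 + 495 = 964557.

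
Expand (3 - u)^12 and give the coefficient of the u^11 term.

The general term is C(12,j)·(3)^j·(-u)^(12-j); the u^11 term has j = 1.
C(12,1) = 12.
Coefficient = C(12,1) · 3^1 · (-1)^11 = 12 · 3 · (-1) = -36.

-36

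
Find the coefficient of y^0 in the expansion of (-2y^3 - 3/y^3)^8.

90720

General term: C(8,j)·(-2y^3)^j·(-3/y^3)^(8-j), with y-exponent 3j − 3(8−j) = 6j − 24.
Set 6j − 24 = 0: j = 4.
C(8,4) = 70; (-2)^4 = 16; (-3)^4 = 81.
Coefficient = 70 · 16 · 81 = 90720.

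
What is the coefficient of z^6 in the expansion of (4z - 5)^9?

-43008000

The general term is C(9,j)·(4z)^j·(-5)^(9-j); the z^6 term has j = 6.
C(9,6) = 84.
Coefficient = C(9,6) · 4^6 · (-5)^3 = 84 · 4096 · (-125) = -43008000.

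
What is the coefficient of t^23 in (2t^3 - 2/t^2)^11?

General term: C(11,j)·(2t^3)^j·(-2/t^2)^(11-j), with t-exponent 3j − 2(11−j) = 5j − 22.
Set 5j − 22 = 23: j = 9.
C(11,9) = 55; 2^9 = 512; (-2)^2 = 4.
Coefficient = 55 · 512 · 4 = 112640.

112640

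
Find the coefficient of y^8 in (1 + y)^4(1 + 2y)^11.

453024

Coefficient of y^8 = Σ_{j} C(4,j)·1^j·C(11,8-j)·2^(8-j) for j from 0 to 4.
= 42240 + 168960 + 177408 + 59136 + 5280 = 453024.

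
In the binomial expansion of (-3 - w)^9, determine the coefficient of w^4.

The general term is C(9,j)·(-3)^j·(-w)^(9-j); the w^4 term has j = 5.
C(9,5) = 126.
Coefficient = C(9,5) · (-3)^5 = 126 · (-243) = -30618.

-30618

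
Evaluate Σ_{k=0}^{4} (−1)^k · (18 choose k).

2380

The partial alternating sum Σ_{k=0}^{4} (−1)^k C(18,k) = (−1)^4 C(17,4) = 2380.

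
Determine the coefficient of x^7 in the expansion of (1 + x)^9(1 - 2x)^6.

252

Coefficient of x^7 = Σ_{j} C(9,j)·1^j·C(6,7-j)·(-2)^(7-j) for j from 1 to 7.
= 576 + (-6912) + 20160 + (-20160) + 7560 + (-1008) + 36 = 252.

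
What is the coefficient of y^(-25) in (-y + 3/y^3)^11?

1082565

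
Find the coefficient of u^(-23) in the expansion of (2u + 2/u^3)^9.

General term: C(9,j)·(2u)^j·(2/u^3)^(9-j), with u-exponent 1j − 3(9−j) = 4j − 27.
Set 4j − 27 = -23: j = 1.
C(9,1) = 9; 2^1 = 2; 2^8 = 256.
Coefficient = 9 · 2 · 256 = 4608.

4608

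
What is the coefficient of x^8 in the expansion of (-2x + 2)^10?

The general term is C(10,j)·(-2x)^j·(2)^(10-j); the x^8 term has j = 8.
C(10,8) = 45.
Coefficient = C(10,8) · (-2)^8 · 2^2 = 45 · 256 · 4 = 46080.

46080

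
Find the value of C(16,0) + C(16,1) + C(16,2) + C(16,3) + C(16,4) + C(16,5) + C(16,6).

14893

1 + 16 + 120 + 560 + 1820 + 4368 + 8008 = 14893.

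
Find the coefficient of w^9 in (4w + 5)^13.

The general term is C(13,j)·(4w)^j·(5)^(13-j); the w^9 term has j = 9.
C(13,9) = 715.
Coefficient = C(13,9) · 4^9 · 5^4 = 715 · 262144 · 625 = 117145600000.

117145600000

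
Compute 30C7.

C(30,7) = (30·29·28·27·26·25·24) / 7! = 10260432000 / 5040 = 2035800.

2035800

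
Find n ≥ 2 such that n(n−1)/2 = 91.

14

n(n−1)/2 = 91 ⇒ n(n−1) = 182. Since 14·13 = 182, n = 14.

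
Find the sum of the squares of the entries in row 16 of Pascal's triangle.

Σ C(16,r)² is the coefficient of x^16 in (1+x)^16(1+x)^16 = (1+x)^32, i.e. C(32,16) = 601080390.

601080390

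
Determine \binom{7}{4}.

35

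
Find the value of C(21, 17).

5985

C(21,17) = C(21,4) by symmetry.
C(21,4) = (21·20·19·18) / 4! = 143640 / 24 = 5985.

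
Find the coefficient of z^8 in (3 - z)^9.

The general term is C(9,j)·(3)^j·(-z)^(9-j); the z^8 term has j = 1.
C(9,1) = 9.
Coefficient = C(9,1) · 3^1 = 9 · 3 = 27.

27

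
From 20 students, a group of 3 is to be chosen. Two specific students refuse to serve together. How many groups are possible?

1122

All 3-subsets: C(20,3) = 1140. Those containing both fixed elements: C(18,1) = 18.
1140 − 18 = 1122.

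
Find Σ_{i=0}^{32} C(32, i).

4294967296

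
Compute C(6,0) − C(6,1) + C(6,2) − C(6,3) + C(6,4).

The partial alternating sum Σ_{k=0}^{4} (−1)^k C(6,k) = (−1)^4 C(5,4) = 5.

5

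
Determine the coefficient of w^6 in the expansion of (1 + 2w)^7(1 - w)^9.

Coefficient of w^6 = Σ_{j} C(7,j)·2^j·C(9,6-j)·(-1)^(6-j) for j from 0 to 6.
= 84 + (-1764) + 10584 + (-23520) + 20160 + (-6048) + 448 = -56.

-56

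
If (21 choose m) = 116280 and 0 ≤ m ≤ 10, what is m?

7

C(21,m) increases on 0 ≤ m ≤ 10. C(21,6) = 54264 and C(21,7) = 116280, so m = 7.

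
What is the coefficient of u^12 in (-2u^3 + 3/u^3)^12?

10264320

General term: C(12,j)·(-2u^3)^j·(3/u^3)^(12-j), with u-exponent 3j − 3(12−j) = 6j − 36.
Set 6j − 36 = 12: j = 8.
C(12,8) = 495; (-2)^8 = 256; 3^4 = 81.
Coefficient = 495 · 256 · 81 = 10264320.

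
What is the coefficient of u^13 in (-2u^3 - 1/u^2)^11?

General term: C(11,j)·(-2u^3)^j·(-1/u^2)^(11-j), with u-exponent 3j − 2(11−j) = 5j − 22.
Set 5j − 22 = 13: j = 7.
C(11,7) = 330; (-2)^7 = -128; (-1)^4 = 1.
Coefficient = 330 · (-128) · 1 = -42240.

-42240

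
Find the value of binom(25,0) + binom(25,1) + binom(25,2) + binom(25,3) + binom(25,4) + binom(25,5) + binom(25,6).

245506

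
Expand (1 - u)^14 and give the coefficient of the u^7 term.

-3432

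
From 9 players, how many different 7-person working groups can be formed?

36

This is C(9,7) = 36.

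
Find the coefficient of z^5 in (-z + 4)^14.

The general term is C(14,j)·(-z)^j·(4)^(14-j); the z^5 term has j = 5.
C(14,5) = 2002.
Coefficient = C(14,5) · (-1)^5 · 4^9 = 2002 · (-1) · 262144 = -524812288.

-524812288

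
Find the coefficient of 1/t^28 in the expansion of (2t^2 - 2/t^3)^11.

General term: C(11,j)·(2t^2)^j·(-2/t^3)^(11-j), with t-exponent 2j − 3(11−j) = 5j − 33.
Set 5j − 33 = -28: j = 1.
C(11,1) = 11; 2^1 = 2; (-2)^10 = 1024.
Coefficient = 11 · 2 · 1024 = 22528.

22528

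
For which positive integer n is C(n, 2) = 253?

n(n−1)/2 = 253 ⇒ n(n−1) = 506. Since 23·22 = 506, n = 23.

23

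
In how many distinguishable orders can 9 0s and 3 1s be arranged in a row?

220

Choose positions for the 0s: C(12,9) = 220.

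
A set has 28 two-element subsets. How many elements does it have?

n(n−1)/2 = 28 ⇒ n(n−1) = 56. Since 8·7 = 56, n = 8.

8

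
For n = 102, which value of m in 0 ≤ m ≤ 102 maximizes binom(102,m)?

C(102,m) is maximized at m = 102/2 = 51.

51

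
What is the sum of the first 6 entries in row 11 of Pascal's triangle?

1024

1 + 11 + 55 + 165 + 330 + 462 = 1024.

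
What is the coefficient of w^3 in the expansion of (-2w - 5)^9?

The general term is C(9,j)·(-2w)^j·(-5)^(9-j); the w^3 term has j = 3.
C(9,3) = 84.
Coefficient = C(9,3) · (-2)^3 · (-5)^6 = 84 · (-8) · 15625 = -10500000.

-10500000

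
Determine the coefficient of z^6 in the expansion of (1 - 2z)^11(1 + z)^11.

2442

Coefficient of z^6 = Σ_{j} C(11,j)·(-2)^j·C(11,6-j)·1^(6-j) for j from 0 to 6.
= 462 + (-10164) + 72600 + (-217800) + 290400 + (-162624) + 29568 = 2442.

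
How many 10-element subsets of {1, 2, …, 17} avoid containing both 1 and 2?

13013

All 10-subsets: C(17,10) = 19448. Those containing both fixed elements: C(15,8) = 6435.
19448 − 6435 = 13013.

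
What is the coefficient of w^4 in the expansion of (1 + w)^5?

5

The general term is C(5,j)·(1)^j·(w)^(5-j); the w^4 term has j = 1.
C(5,1) = 5.
Coefficient = C(5,1) = 5.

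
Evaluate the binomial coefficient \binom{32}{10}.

C(32,10) = (32·31·30·29·28·27·26·25·24·23) / 10! = 234102016512000 / 3628800 = 64512240.

64512240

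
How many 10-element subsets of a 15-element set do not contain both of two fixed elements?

All 10-subsets: C(15,10) = 3003. Those containing both fixed elements: C(13,8) = 1287.
3003 − 1287 = 1716.

1716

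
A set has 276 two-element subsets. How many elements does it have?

n(n−1)/2 = 276 ⇒ n(n−1) = 552. Since 24·23 = 552, n = 24.

24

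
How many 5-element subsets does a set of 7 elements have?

21

C(7,5) = C(7,2) by symmetry.
C(7,2) = (7·6) / 2! = 42 / 2 = 21.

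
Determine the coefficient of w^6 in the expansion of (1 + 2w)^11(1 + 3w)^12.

25267440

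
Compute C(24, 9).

C(24,9) = (24·23·22·21·20·19·18·17·16) / 9! = 474467051520 / 362880 = 1307504.

1307504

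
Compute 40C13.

C(40,13) = (40·39·38·37·36·35·34·33·32·31·30·29·28) / 13! = 74931129164795904000 / 6227020800 = 12033222880.

12033222880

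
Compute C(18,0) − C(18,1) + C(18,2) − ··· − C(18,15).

The partial alternating sum Σ_{k=0}^{15} (−1)^k C(18,k) = (−1)^15 C(17,15) = -136.

-136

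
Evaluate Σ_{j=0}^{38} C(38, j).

274877906944

The entries of row 38 sum to 2^38 = 274877906944.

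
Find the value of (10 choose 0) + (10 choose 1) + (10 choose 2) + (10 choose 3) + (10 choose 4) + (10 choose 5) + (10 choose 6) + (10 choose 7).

1 + 10 + 45 + 120 + 210 + 252 + 210 + 120 = 968.

968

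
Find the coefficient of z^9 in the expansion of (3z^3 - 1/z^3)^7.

5103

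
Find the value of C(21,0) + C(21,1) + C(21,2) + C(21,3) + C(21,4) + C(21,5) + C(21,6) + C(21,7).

198440

1 + 21 + 210 + 1330 + 5985 + 20349 + 54264 + 116280 = 198440.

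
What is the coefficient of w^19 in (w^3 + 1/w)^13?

1287

General term: C(13,j)·(w^3)^j·(1/w)^(13-j), with w-exponent 3j − 1(13−j) = 4j − 13.
Set 4j − 13 = 19: j = 8.
C(13,8) = 1287; 1^8 = 1; 1^5 = 1.
Coefficient = 1287 · 1 · 1 = 1287.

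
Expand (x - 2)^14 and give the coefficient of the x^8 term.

The general term is C(14,j)·(x)^j·(-2)^(14-j); the x^8 term has j = 8.
C(14,8) = 3003.
Coefficient = C(14,8) · (-2)^6 = 3003 · 64 = 192192.

192192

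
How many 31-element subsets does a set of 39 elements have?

61523748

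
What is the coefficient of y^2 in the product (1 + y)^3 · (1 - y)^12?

33

Coefficient of y^2 = Σ_{j} C(3,j)·1^j·C(12,2-j)·(-1)^(2-j) for j from 0 to 2.
= 66 + (-36) + 3 = 33.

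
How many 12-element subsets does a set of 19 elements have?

50388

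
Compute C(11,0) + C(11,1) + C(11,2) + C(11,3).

1 + 11 + 55 + 165 = 232.

232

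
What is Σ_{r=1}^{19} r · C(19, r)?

4980736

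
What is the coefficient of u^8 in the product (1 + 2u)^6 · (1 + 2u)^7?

329472

(1 + 2u)^6(1 + 2u)^7 = (1 + 2u)^13, so the coefficient of u^8 is C(13,8)·2^8 = 1287·256 = 329472.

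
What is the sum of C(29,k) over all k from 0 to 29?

Setting x = 1 in (1+x)^29 gives Σ C(29,k) = 2^29 = 536870912.

536870912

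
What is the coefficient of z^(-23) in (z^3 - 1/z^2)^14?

General term: C(14,j)·(z^3)^j·(-1/z^2)^(14-j), with z-exponent 3j − 2(14−j) = 5j − 28.
Set 5j − 28 = -23: j = 1.
C(14,1) = 14; 1^1 = 1; (-1)^13 = -1.
Coefficient = 14 · 1 · (-1) = -14.

-14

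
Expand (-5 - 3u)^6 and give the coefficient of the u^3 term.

The general term is C(6,j)·(-5)^j·(-3u)^(6-j); the u^3 term has j = 3.
C(6,3) = 20.
Coefficient = C(6,3) · (-5)^3 · (-3)^3 = 20 · (-125) · (-27) = 67500.

67500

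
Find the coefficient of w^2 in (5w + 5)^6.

234375

The general term is C(6,j)·(5w)^j·(5)^(6-j); the w^2 term has j = 2.
C(6,2) = 15.
Coefficient = C(6,2) · 5^2 · 5^4 = 15 · 25 · 625 = 234375.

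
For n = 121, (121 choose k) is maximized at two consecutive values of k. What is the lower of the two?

For odd n = 121, C(121,k) peaks at k = (n−1)/2 and (n+1)/2; the lower is 60.

60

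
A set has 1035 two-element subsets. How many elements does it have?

46

n(n−1)/2 = 1035 ⇒ n(n−1) = 2070. Since 46·45 = 2070, n = 46.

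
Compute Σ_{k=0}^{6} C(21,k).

1 + 21 + 210 + 1330 + 5985 + 20349 + 54264 = 82160.

82160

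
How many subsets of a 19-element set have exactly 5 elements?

11628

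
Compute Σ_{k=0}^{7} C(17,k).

41226

1 + 17 + 136 + 680 + 2380 + 6188 + 12376 + 19448 = 41226.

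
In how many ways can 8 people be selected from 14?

This is C(14,8) = 3003.

3003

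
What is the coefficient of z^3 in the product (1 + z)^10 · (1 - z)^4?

Coefficient of z^3 = Σ_{j} C(10,j)·1^j·C(4,3-j)·(-1)^(3-j) for j from 0 to 3.
= (-4) + 60 + (-180) + 120 = -4.

-4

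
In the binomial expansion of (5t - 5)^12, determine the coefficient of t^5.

The general term is C(12,j)·(5t)^j·(-5)^(12-j); the t^5 term has j = 5.
C(12,5) = 792.
Coefficient = C(12,5) · 5^5 · (-5)^7 = 792 · 3125 · (-78125) = -193359375000.

-193359375000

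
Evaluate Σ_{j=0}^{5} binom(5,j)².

252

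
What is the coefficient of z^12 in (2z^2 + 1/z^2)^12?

112640

General term: C(12,j)·(2z^2)^j·(1/z^2)^(12-j), with z-exponent 2j − 2(12−j) = 4j − 24.
Set 4j − 24 = 12: j = 9.
C(12,9) = 220; 2^9 = 512; 1^3 = 1.
Coefficient = 220 · 512 · 1 = 112640.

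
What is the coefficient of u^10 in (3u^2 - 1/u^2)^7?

-5103

General term: C(7,j)·(3u^2)^j·(-1/u^2)^(7-j), with u-exponent 2j − 2(7−j) = 4j − 14.
Set 4j − 14 = 10: j = 6.
C(7,6) = 7; 3^6 = 729; (-1)^1 = -1.
Coefficient = 7 · 729 · (-1) = -5103.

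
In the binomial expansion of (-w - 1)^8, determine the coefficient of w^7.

The general term is C(8,j)·(-w)^j·(-1)^(8-j); the w^7 term has j = 7.
C(8,7) = 8.
Coefficient = C(8,7) · (-1)^7 · (-1)^1 = 8 · (-1) · (-1) = 8.

8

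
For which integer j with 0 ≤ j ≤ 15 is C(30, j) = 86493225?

C(30,j) increases on 0 ≤ j ≤ 15. C(30,11) = 54627300 and C(30,12) = 86493225, so j = 12.

12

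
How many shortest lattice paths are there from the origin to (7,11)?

Each path is a sequence of 18 steps with 7 rights: C(18,7) = 31824.

31824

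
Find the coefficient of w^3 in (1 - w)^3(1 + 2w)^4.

Coefficient of w^3 = Σ_{j} C(3,j)·(-1)^j·C(4,3-j)·2^(3-j) for j from 0 to 3.
= 32 + (-72) + 24 + (-1) = -17.

-17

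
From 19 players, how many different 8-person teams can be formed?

This is C(19,8) = 75582.

75582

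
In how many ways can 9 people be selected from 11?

55

This is C(11,9) = 55.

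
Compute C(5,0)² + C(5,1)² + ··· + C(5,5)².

By Vandermonde's identity, Σ C(5,k)² = C(10,5) = 252.

252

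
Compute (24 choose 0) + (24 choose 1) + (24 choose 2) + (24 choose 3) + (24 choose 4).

1 + 24 + 276 + 2024 + 10626 = 12951.

12951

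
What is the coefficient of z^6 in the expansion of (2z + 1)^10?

The general term is C(10,j)·(2z)^j·(1)^(10-j); the z^6 term has j = 6.
C(10,6) = 210.
Coefficient = C(10,6) · 2^6 = 210 · 64 = 13440.

13440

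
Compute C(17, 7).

C(17,7) = (17·16·15·14·13·12·11) / 7! = 98017920 / 5040 = 19448.

19448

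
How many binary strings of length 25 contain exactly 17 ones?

Choose the 17 positions: C(25,17) = 1081575.

1081575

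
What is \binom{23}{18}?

C(23,18) = C(23,5) by symmetry.
C(23,5) = (23·22·21·20·19) / 5! = 4037880 / 120 = 33649.

33649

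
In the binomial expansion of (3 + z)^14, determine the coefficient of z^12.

819

The general term is C(14,j)·(3)^j·(z)^(14-j); the z^12 term has j = 2.
C(14,2) = 91.
Coefficient = C(14,2) · 3^2 = 91 · 9 = 819.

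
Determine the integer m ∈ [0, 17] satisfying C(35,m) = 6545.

C(35,m) increases on 0 ≤ m ≤ 17. C(35,2) = 595 and C(35,3) = 6545, so m = 3.

3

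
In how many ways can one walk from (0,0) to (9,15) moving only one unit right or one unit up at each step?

Each path is a sequence of 24 steps with 9 rights: C(24,9) = 1307504.

1307504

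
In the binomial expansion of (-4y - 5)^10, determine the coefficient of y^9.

13107200

The general term is C(10,j)·(-4y)^j·(-5)^(10-j); the y^9 term has j = 9.
C(10,9) = 10.
Coefficient = C(10,9) · (-4)^9 · (-5)^1 = 10 · (-262144) · (-5) = 13107200.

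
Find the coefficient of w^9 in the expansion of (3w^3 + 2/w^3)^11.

General term: C(11,j)·(3w^3)^j·(2/w^3)^(11-j), with w-exponent 3j − 3(11−j) = 6j − 33.
Set 6j − 33 = 9: j = 7.
C(11,7) = 330; 3^7 = 2187; 2^4 = 16.
Coefficient = 330 · 2187 · 16 = 11547360.

11547360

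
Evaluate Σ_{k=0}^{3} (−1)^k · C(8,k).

-35

The partial alternating sum Σ_{k=0}^{3} (−1)^k C(8,k) = (−1)^3 C(7,3) = -35.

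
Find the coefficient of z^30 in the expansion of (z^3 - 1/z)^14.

-364

General term: C(14,j)·(z^3)^j·(-1/z)^(14-j), with z-exponent 3j − 1(14−j) = 4j − 14.
Set 4j − 14 = 30: j = 11.
C(14,11) = 364; 1^11 = 1; (-1)^3 = -1.
Coefficient = 364 · 1 · (-1) = -364.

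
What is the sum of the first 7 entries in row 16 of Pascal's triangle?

14893

1 + 16 + 120 + 560 + 1820 + 4368 + 8008 = 14893.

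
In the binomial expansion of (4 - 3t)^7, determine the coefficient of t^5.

The general term is C(7,j)·(4)^j·(-3t)^(7-j); the t^5 term has j = 2.
C(7,2) = 21.
Coefficient = C(7,2) · 4^2 · (-3)^5 = 21 · 16 · (-243) = -81648.

-81648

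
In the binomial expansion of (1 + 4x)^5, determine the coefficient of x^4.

1280

The general term is C(5,j)·(1)^j·(4x)^(5-j); the x^4 term has j = 1.
C(5,1) = 5.
Coefficient = C(5,1) · 4^4 = 5 · 256 = 1280.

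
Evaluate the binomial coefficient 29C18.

C(29,18) = C(29,11) by symmetry.
C(29,11) = (29·28·27·26·25·24·23·22·21·20·19) / 11! = 1381013105472000 / 39916800 = 34597290.

34597290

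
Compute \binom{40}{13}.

C(40,13) = (40·39·38·37·36·35·34·33·32·31·30·29·28) / 13! = 74931129164795904000 / 6227020800 = 12033222880.

12033222880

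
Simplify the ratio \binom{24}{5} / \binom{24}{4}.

4

C(n,k+1)/C(n,k) = (n−k)/(k+1) = (24−4)/(4+1) = 20/5 = 4.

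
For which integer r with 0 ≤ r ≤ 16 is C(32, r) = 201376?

C(32,r) increases on 0 ≤ r ≤ 16. C(32,4) = 35960 and C(32,5) = 201376, so r = 5.

5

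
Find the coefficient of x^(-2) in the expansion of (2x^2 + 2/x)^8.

7168

General term: C(8,j)·(2x^2)^j·(2/x)^(8-j), with x-exponent 2j − 1(8−j) = 3j − 8.
Set 3j − 8 = -2: j = 2.
C(8,2) = 28; 2^2 = 4; 2^6 = 64.
Coefficient = 28 · 4 · 64 = 7168.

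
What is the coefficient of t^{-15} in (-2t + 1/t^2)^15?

-96096

General term: C(15,j)·(-2t)^j·(1/t^2)^(15-j), with t-exponent 1j − 2(15−j) = 3j − 30.
Set 3j − 30 = -15: j = 5.
C(15,5) = 3003; (-2)^5 = -32; 1^10 = 1.
Coefficient = 3003 · (-32) · 1 = -96096.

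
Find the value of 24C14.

C(24,14) = C(24,10) by symmetry.
C(24,10) = (24·23·22·21·20·19·18·17·16·15) / 10! = 7117005772800 / 3628800 = 1961256.

1961256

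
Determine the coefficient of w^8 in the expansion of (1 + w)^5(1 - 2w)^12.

Coefficient of w^8 = Σ_{j} C(5,j)·1^j·C(12,8-j)·(-2)^(8-j) for j from 0 to 5.
= 126720 + (-506880) + 591360 + (-253440) + 39600 + (-1760) = -4400.

-4400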